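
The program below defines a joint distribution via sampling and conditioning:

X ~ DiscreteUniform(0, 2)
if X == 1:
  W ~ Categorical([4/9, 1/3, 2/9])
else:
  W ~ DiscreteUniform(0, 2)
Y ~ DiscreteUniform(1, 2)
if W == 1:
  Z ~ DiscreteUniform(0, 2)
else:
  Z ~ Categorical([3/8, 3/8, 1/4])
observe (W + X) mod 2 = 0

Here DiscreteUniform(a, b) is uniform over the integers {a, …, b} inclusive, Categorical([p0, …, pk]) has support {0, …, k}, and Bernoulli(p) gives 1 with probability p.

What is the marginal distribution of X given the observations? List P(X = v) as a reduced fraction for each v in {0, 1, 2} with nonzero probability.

Enumerate traces; 30 have nonzero weight after conditioning:
  (X=0, W=0, Y=1, Z=0) weight 1/48
  (X=0, W=0, Y=1, Z=1) weight 1/48
  (X=0, W=0, Y=1, Z=2) weight 1/72
  (X=0, W=0, Y=2, Z=0) weight 1/48
  (X=0, W=0, Y=2, Z=1) weight 1/48
  (X=0, W=0, Y=2, Z=2) weight 1/72
  (X=0, W=2, Y=1, Z=0) weight 1/48
  (X=0, W=2, Y=1, Z=1) weight 1/48
  (X=1, W=1, Y=1, Z=0) weight 1/54
  (X=2, W=0, Y=1, Z=0) weight 1/48
  … 20 more
Group by X:
  weight(X=0) = 2/9
  weight(X=1) = 1/9
  weight(X=2) = 2/9
Total weight = 2/9 + 1/9 + 2/9 = 5/9
P(X=0 | obs) = 2/9 / 5/9 = 2/5
P(X=1 | obs) = 1/9 / 5/9 = 1/5
P(X=2 | obs) = 2/9 / 5/9 = 2/5

P(X=0) = 2/5, P(X=1) = 1/5, P(X=2) = 2/5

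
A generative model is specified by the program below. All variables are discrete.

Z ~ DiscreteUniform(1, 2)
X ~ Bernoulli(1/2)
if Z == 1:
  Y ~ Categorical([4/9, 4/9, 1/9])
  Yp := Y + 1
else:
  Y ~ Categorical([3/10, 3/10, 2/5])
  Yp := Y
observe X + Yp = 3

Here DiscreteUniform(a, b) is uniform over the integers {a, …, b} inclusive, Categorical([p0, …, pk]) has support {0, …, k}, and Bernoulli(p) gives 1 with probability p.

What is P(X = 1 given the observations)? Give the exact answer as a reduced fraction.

Enumerate traces; 3 have nonzero weight after conditioning:
  (Z=1, X=0, Y=2) weight 1/36
  (Z=1, X=1, Y=1) weight 1/9
  (Z=2, X=1, Y=2) weight 1/10
Group by X:
  weight(X=0) = 1/36
  weight(X=1) = 19/90
Total weight = 1/36 + 19/90 = 43/180
P(X=0 | obs) = 1/36 / 43/180 = 5/43
P(X=1 | obs) = 19/90 / 43/180 = 38/43

P(X = 1 | obs) = 38/43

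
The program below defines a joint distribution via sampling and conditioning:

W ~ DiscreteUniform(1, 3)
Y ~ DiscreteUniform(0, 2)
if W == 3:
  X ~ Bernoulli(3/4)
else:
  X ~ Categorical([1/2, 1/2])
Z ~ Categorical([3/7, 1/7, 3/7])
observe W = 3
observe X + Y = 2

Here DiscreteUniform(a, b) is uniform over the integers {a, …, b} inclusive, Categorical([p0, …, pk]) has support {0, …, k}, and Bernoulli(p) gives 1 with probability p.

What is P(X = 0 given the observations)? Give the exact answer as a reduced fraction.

P(X = 0 | obs) = 1/4

Enumerate traces; 6 have nonzero weight after conditioning:
  (W=3, Y=1, X=1, Z=0) weight 1/28
  (W=3, Y=1, X=1, Z=1) weight 1/84
  (W=3, Y=1, X=1, Z=2) weight 1/28
  (W=3, Y=2, X=0, Z=0) weight 1/84
  (W=3, Y=2, X=0, Z=1) weight 1/252
  (W=3, Y=2, X=0, Z=2) weight 1/84
Group by X:
  weight(X=0) = 1/36
  weight(X=1) = 1/12
Total weight = 1/36 + 1/12 = 1/9
P(X=0 | obs) = 1/36 / 1/9 = 1/4
P(X=1 | obs) = 1/12 / 1/9 = 3/4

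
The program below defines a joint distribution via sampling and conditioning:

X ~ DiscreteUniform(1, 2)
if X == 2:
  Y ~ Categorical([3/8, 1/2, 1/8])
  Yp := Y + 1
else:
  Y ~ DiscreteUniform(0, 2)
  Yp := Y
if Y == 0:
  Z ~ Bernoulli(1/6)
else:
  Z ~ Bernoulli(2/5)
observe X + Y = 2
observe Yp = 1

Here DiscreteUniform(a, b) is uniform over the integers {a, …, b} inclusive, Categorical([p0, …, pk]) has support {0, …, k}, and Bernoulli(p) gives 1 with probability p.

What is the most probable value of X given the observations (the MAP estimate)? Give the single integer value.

Enumerate traces; 4 have nonzero weight after conditioning:
  (X=1, Y=1, Z=0) weight 1/10
  (X=1, Y=1, Z=1) weight 1/15
  (X=2, Y=0, Z=0) weight 5/32
  (X=2, Y=0, Z=1) weight 1/32
Group by X:
  weight(X=1) = 1/6
  weight(X=2) = 3/16
Total weight = 1/6 + 3/16 = 17/48
P(X=1 | obs) = 1/6 / 17/48 = 8/17
P(X=2 | obs) = 3/16 / 17/48 = 9/17
argmax = 2

argmax_v P(X = v | obs) = 2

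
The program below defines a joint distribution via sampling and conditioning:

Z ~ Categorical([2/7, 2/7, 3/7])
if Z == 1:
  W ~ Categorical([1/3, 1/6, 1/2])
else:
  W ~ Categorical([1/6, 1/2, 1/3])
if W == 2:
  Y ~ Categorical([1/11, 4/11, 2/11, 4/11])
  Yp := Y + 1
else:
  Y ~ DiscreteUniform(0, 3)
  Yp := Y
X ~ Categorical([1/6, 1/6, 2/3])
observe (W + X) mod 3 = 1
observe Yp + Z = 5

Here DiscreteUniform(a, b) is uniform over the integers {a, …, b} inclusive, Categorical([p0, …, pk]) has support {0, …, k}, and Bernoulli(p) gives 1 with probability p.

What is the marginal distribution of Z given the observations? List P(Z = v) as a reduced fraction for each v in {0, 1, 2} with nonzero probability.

Enumerate traces; 4 have nonzero weight after conditioning:
  (Z=1, W=2, Y=3, X=2) weight 8/231
  (Z=2, W=0, Y=3, X=1) weight 1/336
  (Z=2, W=1, Y=3, X=0) weight 1/112
  (Z=2, W=2, Y=2, X=2) weight 4/231
Group by Z:
  weight(Z=1) = 8/231
  weight(Z=2) = 9/308
Total weight = 8/231 + 9/308 = 59/924
P(Z=1 | obs) = 8/231 / 59/924 = 32/59
P(Z=2 | obs) = 9/308 / 59/924 = 27/59

P(Z=1) = 32/59, P(Z=2) = 27/59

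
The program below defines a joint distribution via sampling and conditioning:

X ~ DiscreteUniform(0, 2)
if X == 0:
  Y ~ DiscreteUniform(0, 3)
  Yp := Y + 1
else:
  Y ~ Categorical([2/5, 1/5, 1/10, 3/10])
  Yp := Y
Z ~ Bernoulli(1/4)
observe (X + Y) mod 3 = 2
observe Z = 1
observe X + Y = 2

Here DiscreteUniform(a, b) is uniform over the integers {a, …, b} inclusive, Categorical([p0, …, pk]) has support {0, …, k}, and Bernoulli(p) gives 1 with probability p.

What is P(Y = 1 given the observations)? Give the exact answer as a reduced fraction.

Enumerate traces; 3 have nonzero weight after conditioning:
  (X=0, Y=2, Z=1) weight 1/48
  (X=1, Y=1, Z=1) weight 1/60
  (X=2, Y=0, Z=1) weight 1/30
Group by Y:
  weight(Y=0) = 1/30
  weight(Y=1) = 1/60
  weight(Y=2) = 1/48
Total weight = 1/30 + 1/60 + 1/48 = 17/240
P(Y=0 | obs) = 1/30 / 17/240 = 8/17
P(Y=1 | obs) = 1/60 / 17/240 = 4/17
P(Y=2 | obs) = 1/48 / 17/240 = 5/17

P(Y = 1 | obs) = 4/17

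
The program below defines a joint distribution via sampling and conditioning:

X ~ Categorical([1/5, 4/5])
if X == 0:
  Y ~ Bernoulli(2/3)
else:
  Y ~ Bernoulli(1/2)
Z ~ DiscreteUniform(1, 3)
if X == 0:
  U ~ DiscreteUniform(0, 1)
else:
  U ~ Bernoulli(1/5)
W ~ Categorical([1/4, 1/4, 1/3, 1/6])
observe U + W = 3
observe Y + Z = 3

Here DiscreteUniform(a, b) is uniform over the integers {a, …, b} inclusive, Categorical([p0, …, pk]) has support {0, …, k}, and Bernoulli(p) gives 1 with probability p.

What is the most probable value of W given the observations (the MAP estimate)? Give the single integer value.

Enumerate traces; 8 have nonzero weight after conditioning:
  (X=0, Y=0, Z=3, U=0, W=3) weight 1/540
  (X=0, Y=0, Z=3, U=1, W=2) weight 1/270
  (X=0, Y=1, Z=2, U=0, W=3) weight 1/270
  (X=0, Y=1, Z=2, U=1, W=2) weight 1/135
  (X=1, Y=0, Z=3, U=0, W=3) weight 4/225
  (X=1, Y=0, Z=3, U=1, W=2) weight 2/225
  (X=1, Y=1, Z=2, U=0, W=3) weight 4/225
  (X=1, Y=1, Z=2, U=1, W=2) weight 2/225
Group by W:
  weight(W=2) = 13/450
  weight(W=3) = 37/900
Total weight = 13/450 + 37/900 = 7/100
P(W=2 | obs) = 13/450 / 7/100 = 26/63
P(W=3 | obs) = 37/900 / 7/100 = 37/63
argmax = 3

argmax_v P(W = v | obs) = 3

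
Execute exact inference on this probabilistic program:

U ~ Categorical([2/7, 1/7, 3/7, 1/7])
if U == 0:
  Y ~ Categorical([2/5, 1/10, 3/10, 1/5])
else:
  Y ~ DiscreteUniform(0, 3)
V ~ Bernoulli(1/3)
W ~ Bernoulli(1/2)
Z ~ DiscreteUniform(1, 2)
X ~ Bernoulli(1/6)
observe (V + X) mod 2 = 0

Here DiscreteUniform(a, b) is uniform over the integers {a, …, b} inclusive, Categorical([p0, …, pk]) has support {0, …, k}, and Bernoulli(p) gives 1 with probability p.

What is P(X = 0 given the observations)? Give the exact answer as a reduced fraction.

Enumerate traces; 128 have nonzero weight after conditioning:
  (U=0, Y=0, V=0, W=0, Z=1, X=0) weight 1/63
  (U=0, Y=0, V=0, W=0, Z=2, X=0) weight 1/63
  (U=0, Y=0, V=0, W=1, Z=1, X=0) weight 1/63
  (U=0, Y=0, V=0, W=1, Z=2, X=0) weight 1/63
  (U=0, Y=0, V=1, W=0, Z=1, X=1) weight 1/630
  (U=0, Y=0, V=1, W=0, Z=2, X=1) weight 1/630
  (U=0, Y=0, V=1, W=1, Z=1, X=1) weight 1/630
  (U=0, Y=0, V=1, W=1, Z=2, X=1) weight 1/630
  … 120 more
Group by X:
  weight(X=0) = 5/9
  weight(X=1) = 1/18
Total weight = 5/9 + 1/18 = 11/18
P(X=0 | obs) = 5/9 / 11/18 = 10/11
P(X=1 | obs) = 1/18 / 11/18 = 1/11

P(X = 0 | obs) = 10/11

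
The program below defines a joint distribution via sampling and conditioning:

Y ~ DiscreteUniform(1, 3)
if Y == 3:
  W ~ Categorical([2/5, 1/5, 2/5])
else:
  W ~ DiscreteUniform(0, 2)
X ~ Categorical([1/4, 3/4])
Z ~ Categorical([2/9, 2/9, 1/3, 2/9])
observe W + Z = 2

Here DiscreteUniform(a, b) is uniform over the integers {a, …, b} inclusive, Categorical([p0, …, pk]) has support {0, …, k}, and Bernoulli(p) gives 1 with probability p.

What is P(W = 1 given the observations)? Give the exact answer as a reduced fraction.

Enumerate traces; 18 have nonzero weight after conditioning:
  (Y=1, W=0, X=0, Z=2) weight 1/108
  (Y=1, W=0, X=1, Z=2) weight 1/36
  (Y=1, W=1, X=0, Z=1) weight 1/162
  (Y=1, W=1, X=1, Z=1) weight 1/54
  (Y=1, W=2, X=0, Z=0) weight 1/162
  (Y=1, W=2, X=1, Z=0) weight 1/54
  (Y=2, W=0, X=0, Z=2) weight 1/108
  (Y=2, W=0, X=1, Z=2) weight 1/36
  … 10 more
Group by W:
  weight(W=0) = 16/135
  weight(W=1) = 26/405
  weight(W=2) = 32/405
Total weight = 16/135 + 26/405 + 32/405 = 106/405
P(W=0 | obs) = 16/135 / 106/405 = 24/53
P(W=1 | obs) = 26/405 / 106/405 = 13/53
P(W=2 | obs) = 32/405 / 106/405 = 16/53

P(W = 1 | obs) = 13/53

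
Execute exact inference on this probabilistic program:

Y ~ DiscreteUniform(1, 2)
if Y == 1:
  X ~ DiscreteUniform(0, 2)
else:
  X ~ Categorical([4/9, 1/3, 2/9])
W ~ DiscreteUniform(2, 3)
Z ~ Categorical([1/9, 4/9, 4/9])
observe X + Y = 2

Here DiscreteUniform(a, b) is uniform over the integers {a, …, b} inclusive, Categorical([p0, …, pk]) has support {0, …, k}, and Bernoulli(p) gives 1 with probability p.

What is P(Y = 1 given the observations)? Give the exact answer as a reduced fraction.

Enumerate traces; 12 have nonzero weight after conditioning:
  (Y=1, X=1, W=2, Z=0) weight 1/108
  (Y=1, X=1, W=2, Z=1) weight 1/27
  (Y=1, X=1, W=2, Z=2) weight 1/27
  (Y=1, X=1, W=3, Z=0) weight 1/108
  (Y=1, X=1, W=3, Z=1) weight 1/27
  (Y=1, X=1, W=3, Z=2) weight 1/27
  (Y=2, X=0, W=2, Z=0) weight 1/81
  (Y=2, X=0, W=2, Z=1) weight 4/81
  … 4 more
Group by Y:
  weight(Y=1) = 1/6
  weight(Y=2) = 2/9
Total weight = 1/6 + 2/9 = 7/18
P(Y=1 | obs) = 1/6 / 7/18 = 3/7
P(Y=2 | obs) = 2/9 / 7/18 = 4/7

P(Y = 1 | obs) = 3/7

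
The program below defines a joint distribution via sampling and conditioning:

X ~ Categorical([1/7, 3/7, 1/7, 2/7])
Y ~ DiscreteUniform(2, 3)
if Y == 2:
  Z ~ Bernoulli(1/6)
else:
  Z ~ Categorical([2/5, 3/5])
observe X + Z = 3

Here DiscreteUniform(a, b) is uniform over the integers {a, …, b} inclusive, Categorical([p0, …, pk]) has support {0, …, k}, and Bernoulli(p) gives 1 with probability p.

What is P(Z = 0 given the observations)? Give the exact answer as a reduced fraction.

P(Z = 0 | obs) = 74/97

Enumerate traces; 4 have nonzero weight after conditioning:
  (X=2, Y=2, Z=1) weight 1/84
  (X=2, Y=3, Z=1) weight 3/70
  (X=3, Y=2, Z=0) weight 5/42
  (X=3, Y=3, Z=0) weight 2/35
Group by Z:
  weight(Z=0) = 37/210
  weight(Z=1) = 23/420
Total weight = 37/210 + 23/420 = 97/420
P(Z=0 | obs) = 37/210 / 97/420 = 74/97
P(Z=1 | obs) = 23/420 / 97/420 = 23/97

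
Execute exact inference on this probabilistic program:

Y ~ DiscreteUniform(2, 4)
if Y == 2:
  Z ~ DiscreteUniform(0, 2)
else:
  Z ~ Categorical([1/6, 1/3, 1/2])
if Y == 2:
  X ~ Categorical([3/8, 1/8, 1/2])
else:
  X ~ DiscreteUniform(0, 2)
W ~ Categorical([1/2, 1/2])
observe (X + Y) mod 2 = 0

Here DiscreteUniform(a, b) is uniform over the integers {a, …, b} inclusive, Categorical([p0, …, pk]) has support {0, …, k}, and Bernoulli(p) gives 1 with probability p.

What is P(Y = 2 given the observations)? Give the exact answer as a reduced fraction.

Enumerate traces; 30 have nonzero weight after conditioning:
  (Y=2, Z=0, X=0, W=0) weight 1/48
  (Y=2, Z=0, X=0, W=1) weight 1/48
  (Y=2, Z=0, X=2, W=0) weight 1/36
  (Y=2, Z=0, X=2, W=1) weight 1/36
  (Y=2, Z=1, X=0, W=0) weight 1/48
  (Y=2, Z=1, X=0, W=1) weight 1/48
  (Y=2, Z=1, X=2, W=0) weight 1/36
  (Y=2, Z=1, X=2, W=1) weight 1/36
  (Y=3, Z=0, X=1, W=0) weight 1/108
  (Y=4, Z=0, X=0, W=0) weight 1/108
  … 20 more
Group by Y:
  weight(Y=2) = 7/24
  weight(Y=3) = 1/9
  weight(Y=4) = 2/9
Total weight = 7/24 + 1/9 + 2/9 = 5/8
P(Y=2 | obs) = 7/24 / 5/8 = 7/15
P(Y=3 | obs) = 1/9 / 5/8 = 8/45
P(Y=4 | obs) = 2/9 / 5/8 = 16/45

P(Y = 2 | obs) = 7/15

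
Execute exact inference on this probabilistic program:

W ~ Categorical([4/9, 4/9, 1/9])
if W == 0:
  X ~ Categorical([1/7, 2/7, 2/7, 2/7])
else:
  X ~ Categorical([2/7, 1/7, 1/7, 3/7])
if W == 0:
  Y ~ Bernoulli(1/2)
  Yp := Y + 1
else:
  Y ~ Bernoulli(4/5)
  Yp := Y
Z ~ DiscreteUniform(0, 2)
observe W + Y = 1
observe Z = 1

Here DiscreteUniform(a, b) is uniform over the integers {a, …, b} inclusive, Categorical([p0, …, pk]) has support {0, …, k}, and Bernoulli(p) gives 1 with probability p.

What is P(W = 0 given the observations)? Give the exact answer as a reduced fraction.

P(W = 0 | obs) = 5/7

Enumerate traces; 8 have nonzero weight after conditioning:
  (W=0, X=0, Y=1, Z=1) weight 2/189
  (W=0, X=1, Y=1, Z=1) weight 4/189
  (W=0, X=2, Y=1, Z=1) weight 4/189
  (W=0, X=3, Y=1, Z=1) weight 4/189
  (W=1, X=0, Y=0, Z=1) weight 8/945
  (W=1, X=1, Y=0, Z=1) weight 4/945
  (W=1, X=2, Y=0, Z=1) weight 4/945
  (W=1, X=3, Y=0, Z=1) weight 4/315
Group by W:
  weight(W=0) = 2/27
  weight(W=1) = 4/135
Total weight = 2/27 + 4/135 = 14/135
P(W=0 | obs) = 2/27 / 14/135 = 5/7
P(W=1 | obs) = 4/135 / 14/135 = 2/7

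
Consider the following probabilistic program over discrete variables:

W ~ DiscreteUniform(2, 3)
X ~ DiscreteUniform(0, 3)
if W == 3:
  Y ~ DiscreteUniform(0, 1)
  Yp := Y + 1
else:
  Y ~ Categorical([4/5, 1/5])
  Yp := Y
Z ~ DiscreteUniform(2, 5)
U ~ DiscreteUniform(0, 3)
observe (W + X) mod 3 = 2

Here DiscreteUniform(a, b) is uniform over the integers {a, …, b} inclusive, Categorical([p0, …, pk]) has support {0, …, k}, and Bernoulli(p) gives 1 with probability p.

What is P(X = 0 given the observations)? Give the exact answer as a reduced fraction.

P(X = 0 | obs) = 1/3

Enumerate traces; 96 have nonzero weight after conditioning:
  (W=2, X=0, Y=0, Z=2, U=0) weight 1/160
  (W=2, X=0, Y=0, Z=2, U=1) weight 1/160
  (W=2, X=0, Y=0, Z=2, U=2) weight 1/160
  (W=2, X=0, Y=0, Z=2, U=3) weight 1/160
  (W=2, X=0, Y=0, Z=3, U=0) weight 1/160
  (W=2, X=0, Y=0, Z=3, U=1) weight 1/160
  (W=2, X=0, Y=0, Z=3, U=2) weight 1/160
  (W=2, X=0, Y=0, Z=3, U=3) weight 1/160
  (W=2, X=3, Y=0, Z=2, U=0) weight 1/160
  (W=3, X=2, Y=0, Z=2, U=0) weight 1/256
  … 86 more
Group by X:
  weight(X=0) = 1/8
  weight(X=2) = 1/8
  weight(X=3) = 1/8
Total weight = 1/8 + 1/8 + 1/8 = 3/8
P(X=0 | obs) = 1/8 / 3/8 = 1/3
P(X=2 | obs) = 1/8 / 3/8 = 1/3
P(X=3 | obs) = 1/8 / 3/8 = 1/3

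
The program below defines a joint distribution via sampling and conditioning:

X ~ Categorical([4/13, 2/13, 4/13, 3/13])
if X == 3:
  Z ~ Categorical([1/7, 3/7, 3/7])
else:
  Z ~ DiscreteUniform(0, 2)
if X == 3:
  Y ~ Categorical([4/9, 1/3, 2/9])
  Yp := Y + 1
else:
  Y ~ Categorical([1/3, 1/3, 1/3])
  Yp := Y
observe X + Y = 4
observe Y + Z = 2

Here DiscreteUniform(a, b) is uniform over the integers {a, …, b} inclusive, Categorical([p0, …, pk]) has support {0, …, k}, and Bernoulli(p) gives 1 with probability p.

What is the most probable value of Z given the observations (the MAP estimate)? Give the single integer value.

argmax_v P(Z = v | obs) = 0

Enumerate traces; 2 have nonzero weight after conditioning:
  (X=2, Z=0, Y=2) weight 4/117
  (X=3, Z=1, Y=1) weight 3/91
Group by Z:
  weight(Z=0) = 4/117
  weight(Z=1) = 3/91
Total weight = 4/117 + 3/91 = 55/819
P(Z=0 | obs) = 4/117 / 55/819 = 28/55
P(Z=1 | obs) = 3/91 / 55/819 = 27/55
argmax = 0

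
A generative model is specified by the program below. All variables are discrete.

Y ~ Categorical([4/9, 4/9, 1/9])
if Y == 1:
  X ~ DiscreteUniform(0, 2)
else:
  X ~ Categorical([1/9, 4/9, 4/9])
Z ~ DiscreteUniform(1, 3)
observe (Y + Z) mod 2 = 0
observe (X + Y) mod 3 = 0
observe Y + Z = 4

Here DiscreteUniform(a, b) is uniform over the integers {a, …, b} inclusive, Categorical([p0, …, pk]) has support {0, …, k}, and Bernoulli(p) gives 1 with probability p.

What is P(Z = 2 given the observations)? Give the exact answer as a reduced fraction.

Enumerate traces; 2 have nonzero weight after conditioning:
  (Y=1, X=2, Z=3) weight 4/81
  (Y=2, X=1, Z=2) weight 4/243
Group by Z:
  weight(Z=2) = 4/243
  weight(Z=3) = 4/81
Total weight = 4/243 + 4/81 = 16/243
P(Z=2 | obs) = 4/243 / 16/243 = 1/4
P(Z=3 | obs) = 4/81 / 16/243 = 3/4

P(Z = 2 | obs) = 1/4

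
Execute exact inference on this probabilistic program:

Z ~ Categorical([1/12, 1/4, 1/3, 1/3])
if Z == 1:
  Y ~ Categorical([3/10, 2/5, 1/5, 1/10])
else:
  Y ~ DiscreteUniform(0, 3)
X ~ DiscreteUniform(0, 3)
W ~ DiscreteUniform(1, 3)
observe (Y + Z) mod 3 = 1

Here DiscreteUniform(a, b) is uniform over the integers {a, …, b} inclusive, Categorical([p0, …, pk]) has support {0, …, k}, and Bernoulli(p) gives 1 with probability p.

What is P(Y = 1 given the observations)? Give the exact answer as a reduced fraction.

Enumerate traces; 60 have nonzero weight after conditioning:
  (Z=0, Y=1, X=0, W=1) weight 1/576
  (Z=0, Y=1, X=0, W=2) weight 1/576
  (Z=0, Y=1, X=0, W=3) weight 1/576
  (Z=0, Y=1, X=1, W=1) weight 1/576
  (Z=0, Y=1, X=1, W=2) weight 1/576
  (Z=0, Y=1, X=1, W=3) weight 1/576
  (Z=0, Y=1, X=2, W=1) weight 1/576
  (Z=0, Y=1, X=2, W=2) weight 1/576
  (Z=1, Y=0, X=0, W=1) weight 1/160
  (Z=1, Y=3, X=0, W=1) weight 1/480
  … 50 more
Group by Y:
  weight(Y=0) = 3/40
  weight(Y=1) = 5/48
  weight(Y=2) = 1/12
  weight(Y=3) = 1/40
Total weight = 3/40 + 5/48 + 1/12 + 1/40 = 23/80
P(Y=0 | obs) = 3/40 / 23/80 = 6/23
P(Y=1 | obs) = 5/48 / 23/80 = 25/69
P(Y=2 | obs) = 1/12 / 23/80 = 20/69
P(Y=3 | obs) = 1/40 / 23/80 = 2/23

P(Y = 1 | obs) = 25/69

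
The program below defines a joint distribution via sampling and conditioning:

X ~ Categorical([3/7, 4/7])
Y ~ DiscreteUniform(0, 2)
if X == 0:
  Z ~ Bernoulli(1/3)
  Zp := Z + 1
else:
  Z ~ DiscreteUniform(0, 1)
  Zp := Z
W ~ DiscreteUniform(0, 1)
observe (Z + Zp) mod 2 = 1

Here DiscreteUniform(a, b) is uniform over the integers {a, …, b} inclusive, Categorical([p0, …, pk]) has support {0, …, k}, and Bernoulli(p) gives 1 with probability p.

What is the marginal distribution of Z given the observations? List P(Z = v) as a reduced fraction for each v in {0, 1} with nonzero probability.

P(Z=0) = 2/3, P(Z=1) = 1/3

Enumerate traces; 12 have nonzero weight after conditioning:
  (X=0, Y=0, Z=0, W=0) weight 1/21
  (X=0, Y=0, Z=0, W=1) weight 1/21
  (X=0, Y=0, Z=1, W=0) weight 1/42
  (X=0, Y=0, Z=1, W=1) weight 1/42
  (X=0, Y=1, Z=0, W=0) weight 1/21
  (X=0, Y=1, Z=0, W=1) weight 1/21
  (X=0, Y=1, Z=1, W=0) weight 1/42
  (X=0, Y=1, Z=1, W=1) weight 1/42
  … 4 more
Group by Z:
  weight(Z=0) = 2/7
  weight(Z=1) = 1/7
Total weight = 2/7 + 1/7 = 3/7
P(Z=0 | obs) = 2/7 / 3/7 = 2/3
P(Z=1 | obs) = 1/7 / 3/7 = 1/3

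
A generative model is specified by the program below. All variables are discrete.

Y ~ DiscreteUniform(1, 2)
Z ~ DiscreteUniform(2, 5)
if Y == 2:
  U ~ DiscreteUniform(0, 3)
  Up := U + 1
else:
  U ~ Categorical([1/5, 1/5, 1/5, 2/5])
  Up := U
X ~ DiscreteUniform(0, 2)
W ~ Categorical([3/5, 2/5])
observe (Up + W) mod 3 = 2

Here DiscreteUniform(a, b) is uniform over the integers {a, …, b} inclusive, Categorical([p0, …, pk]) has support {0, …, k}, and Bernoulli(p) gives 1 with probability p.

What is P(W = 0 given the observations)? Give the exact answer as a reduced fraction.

Enumerate traces; 60 have nonzero weight after conditioning:
  (Y=1, Z=2, U=1, X=0, W=1) weight 1/300
  (Y=1, Z=2, U=1, X=1, W=1) weight 1/300
  (Y=1, Z=2, U=1, X=2, W=1) weight 1/300
  (Y=1, Z=2, U=2, X=0, W=0) weight 1/200
  (Y=1, Z=2, U=2, X=1, W=0) weight 1/200
  (Y=1, Z=2, U=2, X=2, W=0) weight 1/200
  (Y=1, Z=3, U=1, X=0, W=1) weight 1/300
  (Y=1, Z=3, U=1, X=1, W=1) weight 1/300
  … 52 more
Group by W:
  weight(W=0) = 27/200
  weight(W=1) = 7/50
Total weight = 27/200 + 7/50 = 11/40
P(W=0 | obs) = 27/200 / 11/40 = 27/55
P(W=1 | obs) = 7/50 / 11/40 = 28/55

P(W = 0 | obs) = 27/55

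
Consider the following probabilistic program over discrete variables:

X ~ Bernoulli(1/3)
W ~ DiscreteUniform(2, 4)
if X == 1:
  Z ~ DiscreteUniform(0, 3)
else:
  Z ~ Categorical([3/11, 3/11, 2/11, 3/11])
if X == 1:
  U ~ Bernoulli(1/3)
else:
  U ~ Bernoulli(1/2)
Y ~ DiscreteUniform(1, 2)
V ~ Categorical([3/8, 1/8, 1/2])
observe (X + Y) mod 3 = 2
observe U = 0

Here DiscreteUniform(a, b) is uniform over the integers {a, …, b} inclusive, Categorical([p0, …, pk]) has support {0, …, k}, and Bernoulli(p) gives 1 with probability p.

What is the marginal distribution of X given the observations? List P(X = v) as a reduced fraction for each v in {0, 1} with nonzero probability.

P(X=0) = 3/5, P(X=1) = 2/5

Enumerate traces; 72 have nonzero weight after conditioning:
  (X=0, W=2, Z=0, U=0, Y=2, V=0) weight 1/176
  (X=0, W=2, Z=0, U=0, Y=2, V=1) weight 1/528
  (X=0, W=2, Z=0, U=0, Y=2, V=2) weight 1/132
  (X=0, W=2, Z=1, U=0, Y=2, V=0) weight 1/176
  (X=0, W=2, Z=1, U=0, Y=2, V=1) weight 1/528
  (X=0, W=2, Z=1, U=0, Y=2, V=2) weight 1/132
  (X=0, W=2, Z=2, U=0, Y=2, V=0) weight 1/264
  (X=0, W=2, Z=2, U=0, Y=2, V=1) weight 1/792
  (X=1, W=2, Z=0, U=0, Y=1, V=0) weight 1/288
  … 63 more
Group by X:
  weight(X=0) = 1/6
  weight(X=1) = 1/9
Total weight = 1/6 + 1/9 = 5/18
P(X=0 | obs) = 1/6 / 5/18 = 3/5
P(X=1 | obs) = 1/9 / 5/18 = 2/5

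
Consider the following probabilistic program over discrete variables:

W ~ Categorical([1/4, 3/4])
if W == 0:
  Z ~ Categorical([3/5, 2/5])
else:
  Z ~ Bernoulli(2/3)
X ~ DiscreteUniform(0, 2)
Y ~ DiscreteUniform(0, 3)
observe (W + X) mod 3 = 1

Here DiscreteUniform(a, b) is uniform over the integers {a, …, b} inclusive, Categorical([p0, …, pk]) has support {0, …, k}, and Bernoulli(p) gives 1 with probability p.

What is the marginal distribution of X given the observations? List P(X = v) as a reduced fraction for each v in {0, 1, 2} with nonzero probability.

P(X=0) = 3/4, P(X=1) = 1/4

Enumerate traces; 16 have nonzero weight after conditioning:
  (W=0, Z=0, X=1, Y=0) weight 1/80
  (W=0, Z=0, X=1, Y=1) weight 1/80
  (W=0, Z=0, X=1, Y=2) weight 1/80
  (W=0, Z=0, X=1, Y=3) weight 1/80
  (W=0, Z=1, X=1, Y=0) weight 1/120
  (W=0, Z=1, X=1, Y=1) weight 1/120
  (W=0, Z=1, X=1, Y=2) weight 1/120
  (W=0, Z=1, X=1, Y=3) weight 1/120
  (W=1, Z=0, X=0, Y=0) weight 1/48
  … 7 more
Group by X:
  weight(X=0) = 1/4
  weight(X=1) = 1/12
Total weight = 1/4 + 1/12 = 1/3
P(X=0 | obs) = 1/4 / 1/3 = 3/4
P(X=1 | obs) = 1/12 / 1/3 = 1/4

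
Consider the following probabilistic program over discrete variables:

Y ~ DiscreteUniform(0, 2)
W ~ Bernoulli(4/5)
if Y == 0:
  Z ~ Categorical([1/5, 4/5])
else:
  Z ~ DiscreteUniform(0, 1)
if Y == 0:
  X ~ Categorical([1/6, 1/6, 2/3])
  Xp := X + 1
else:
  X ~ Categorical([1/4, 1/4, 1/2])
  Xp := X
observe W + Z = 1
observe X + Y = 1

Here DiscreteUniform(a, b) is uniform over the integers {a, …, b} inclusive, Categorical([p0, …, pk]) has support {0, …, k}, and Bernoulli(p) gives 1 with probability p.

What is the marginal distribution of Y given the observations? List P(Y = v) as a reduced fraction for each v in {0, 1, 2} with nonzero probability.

P(Y=0) = 32/107, P(Y=1) = 75/107

Enumerate traces; 4 have nonzero weight after conditioning:
  (Y=0, W=0, Z=1, X=1) weight 2/225
  (Y=0, W=1, Z=0, X=1) weight 2/225
  (Y=1, W=0, Z=1, X=0) weight 1/120
  (Y=1, W=1, Z=0, X=0) weight 1/30
Group by Y:
  weight(Y=0) = 4/225
  weight(Y=1) = 1/24
Total weight = 4/225 + 1/24 = 107/1800
P(Y=0 | obs) = 4/225 / 107/1800 = 32/107
P(Y=1 | obs) = 1/24 / 107/1800 = 75/107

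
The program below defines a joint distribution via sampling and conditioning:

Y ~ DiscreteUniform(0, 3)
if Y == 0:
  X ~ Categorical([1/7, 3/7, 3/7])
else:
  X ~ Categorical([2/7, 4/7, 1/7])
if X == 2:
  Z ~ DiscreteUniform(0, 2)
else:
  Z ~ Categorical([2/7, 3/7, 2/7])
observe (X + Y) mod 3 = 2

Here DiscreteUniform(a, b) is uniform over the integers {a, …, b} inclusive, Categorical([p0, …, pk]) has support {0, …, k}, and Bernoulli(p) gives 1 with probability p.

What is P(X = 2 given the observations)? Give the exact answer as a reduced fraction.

Enumerate traces; 12 have nonzero weight after conditioning:
  (Y=0, X=2, Z=0) weight 1/28
  (Y=0, X=2, Z=1) weight 1/28
  (Y=0, X=2, Z=2) weight 1/28
  (Y=1, X=1, Z=0) weight 2/49
  (Y=1, X=1, Z=1) weight 3/49
  (Y=1, X=1, Z=2) weight 2/49
  (Y=2, X=0, Z=0) weight 1/49
  (Y=2, X=0, Z=1) weight 3/98
  … 4 more
Group by X:
  weight(X=0) = 1/14
  weight(X=1) = 1/7
  weight(X=2) = 1/7
Total weight = 1/14 + 1/7 + 1/7 = 5/14
P(X=0 | obs) = 1/14 / 5/14 = 1/5
P(X=1 | obs) = 1/7 / 5/14 = 2/5
P(X=2 | obs) = 1/7 / 5/14 = 2/5

P(X = 2 | obs) = 2/5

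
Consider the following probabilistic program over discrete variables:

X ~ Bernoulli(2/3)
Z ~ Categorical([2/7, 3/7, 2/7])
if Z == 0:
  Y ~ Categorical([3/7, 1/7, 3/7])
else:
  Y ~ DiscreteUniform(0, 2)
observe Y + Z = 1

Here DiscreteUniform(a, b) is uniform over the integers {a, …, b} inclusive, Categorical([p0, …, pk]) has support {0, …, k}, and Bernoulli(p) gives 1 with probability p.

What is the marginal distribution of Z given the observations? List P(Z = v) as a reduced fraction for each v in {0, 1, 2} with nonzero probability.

Enumerate traces; 4 have nonzero weight after conditioning:
  (X=0, Z=0, Y=1) weight 2/147
  (X=0, Z=1, Y=0) weight 1/21
  (X=1, Z=0, Y=1) weight 4/147
  (X=1, Z=1, Y=0) weight 2/21
Group by Z:
  weight(Z=0) = 2/49
  weight(Z=1) = 1/7
Total weight = 2/49 + 1/7 = 9/49
P(Z=0 | obs) = 2/49 / 9/49 = 2/9
P(Z=1 | obs) = 1/7 / 9/49 = 7/9

P(Z=0) = 2/9, P(Z=1) = 7/9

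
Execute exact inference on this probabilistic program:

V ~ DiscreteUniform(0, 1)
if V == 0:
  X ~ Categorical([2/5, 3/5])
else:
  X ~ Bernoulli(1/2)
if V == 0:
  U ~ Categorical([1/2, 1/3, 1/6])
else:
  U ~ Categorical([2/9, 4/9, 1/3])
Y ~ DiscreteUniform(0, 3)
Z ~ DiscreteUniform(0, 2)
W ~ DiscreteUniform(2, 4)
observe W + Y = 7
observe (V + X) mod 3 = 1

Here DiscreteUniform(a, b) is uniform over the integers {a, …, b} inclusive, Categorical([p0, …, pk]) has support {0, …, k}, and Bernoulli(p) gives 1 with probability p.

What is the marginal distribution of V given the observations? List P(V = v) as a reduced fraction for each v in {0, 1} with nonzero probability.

Enumerate traces; 18 have nonzero weight after conditioning:
  (V=0, X=1, U=0, Y=3, Z=0, W=4) weight 1/240
  (V=0, X=1, U=0, Y=3, Z=1, W=4) weight 1/240
  (V=0, X=1, U=0, Y=3, Z=2, W=4) weight 1/240
  (V=0, X=1, U=1, Y=3, Z=0, W=4) weight 1/360
  (V=0, X=1, U=1, Y=3, Z=1, W=4) weight 1/360
  (V=0, X=1, U=1, Y=3, Z=2, W=4) weight 1/360
  (V=0, X=1, U=2, Y=3, Z=0, W=4) weight 1/720
  (V=0, X=1, U=2, Y=3, Z=1, W=4) weight 1/720
  (V=1, X=0, U=0, Y=3, Z=0, W=4) weight 1/648
  … 9 more
Group by V:
  weight(V=0) = 1/40
  weight(V=1) = 1/48
Total weight = 1/40 + 1/48 = 11/240
P(V=0 | obs) = 1/40 / 11/240 = 6/11
P(V=1 | obs) = 1/48 / 11/240 = 5/11

P(V=0) = 6/11, P(V=1) = 5/11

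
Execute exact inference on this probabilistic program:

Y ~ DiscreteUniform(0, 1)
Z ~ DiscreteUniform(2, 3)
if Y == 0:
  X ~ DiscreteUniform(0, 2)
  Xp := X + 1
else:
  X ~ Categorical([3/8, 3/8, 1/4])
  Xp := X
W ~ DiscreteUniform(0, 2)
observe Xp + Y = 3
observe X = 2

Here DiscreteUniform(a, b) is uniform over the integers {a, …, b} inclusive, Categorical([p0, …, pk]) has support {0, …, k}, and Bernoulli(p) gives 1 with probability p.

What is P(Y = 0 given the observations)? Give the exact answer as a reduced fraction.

P(Y = 0 | obs) = 4/7

Enumerate traces; 12 have nonzero weight after conditioning:
  (Y=0, Z=2, X=2, W=0) weight 1/36
  (Y=0, Z=2, X=2, W=1) weight 1/36
  (Y=0, Z=2, X=2, W=2) weight 1/36
  (Y=0, Z=3, X=2, W=0) weight 1/36
  (Y=0, Z=3, X=2, W=1) weight 1/36
  (Y=0, Z=3, X=2, W=2) weight 1/36
  (Y=1, Z=2, X=2, W=0) weight 1/48
  (Y=1, Z=2, X=2, W=1) weight 1/48
  … 4 more
Group by Y:
  weight(Y=0) = 1/6
  weight(Y=1) = 1/8
Total weight = 1/6 + 1/8 = 7/24
P(Y=0 | obs) = 1/6 / 7/24 = 4/7
P(Y=1 | obs) = 1/8 / 7/24 = 3/7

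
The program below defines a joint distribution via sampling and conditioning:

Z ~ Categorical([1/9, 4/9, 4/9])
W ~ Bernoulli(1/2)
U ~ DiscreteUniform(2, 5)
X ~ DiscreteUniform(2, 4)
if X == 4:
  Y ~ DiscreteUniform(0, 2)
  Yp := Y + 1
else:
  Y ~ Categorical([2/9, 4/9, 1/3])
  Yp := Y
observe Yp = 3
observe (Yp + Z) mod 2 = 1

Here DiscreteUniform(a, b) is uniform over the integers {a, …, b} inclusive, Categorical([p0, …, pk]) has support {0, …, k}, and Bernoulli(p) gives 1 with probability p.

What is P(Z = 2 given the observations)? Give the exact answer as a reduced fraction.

Enumerate traces; 16 have nonzero weight after conditioning:
  (Z=0, W=0, U=2, X=4, Y=2) weight 1/648
  (Z=0, W=0, U=3, X=4, Y=2) weight 1/648
  (Z=0, W=0, U=4, X=4, Y=2) weight 1/648
  (Z=0, W=0, U=5, X=4, Y=2) weight 1/648
  (Z=0, W=1, U=2, X=4, Y=2) weight 1/648
  (Z=0, W=1, U=3, X=4, Y=2) weight 1/648
  (Z=0, W=1, U=4, X=4, Y=2) weight 1/648
  (Z=0, W=1, U=5, X=4, Y=2) weight 1/648
  (Z=2, W=0, U=2, X=4, Y=2) weight 1/162
  … 7 more
Group by Z:
  weight(Z=0) = 1/81
  weight(Z=2) = 4/81
Total weight = 1/81 + 4/81 = 5/81
P(Z=0 | obs) = 1/81 / 5/81 = 1/5
P(Z=2 | obs) = 4/81 / 5/81 = 4/5

P(Z = 2 | obs) = 4/5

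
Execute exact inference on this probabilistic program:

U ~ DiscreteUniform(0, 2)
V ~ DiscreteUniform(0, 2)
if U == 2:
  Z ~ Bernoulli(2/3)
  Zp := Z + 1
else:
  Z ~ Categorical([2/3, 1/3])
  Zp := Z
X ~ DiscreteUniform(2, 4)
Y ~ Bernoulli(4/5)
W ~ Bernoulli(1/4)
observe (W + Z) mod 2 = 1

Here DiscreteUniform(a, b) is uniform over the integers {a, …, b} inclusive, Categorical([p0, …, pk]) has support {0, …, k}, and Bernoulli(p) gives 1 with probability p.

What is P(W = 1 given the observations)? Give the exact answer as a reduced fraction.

Enumerate traces; 108 have nonzero weight after conditioning:
  (U=0, V=0, Z=0, X=2, Y=0, W=1) weight 1/810
  (U=0, V=0, Z=0, X=2, Y=1, W=1) weight 2/405
  (U=0, V=0, Z=0, X=3, Y=0, W=1) weight 1/810
  (U=0, V=0, Z=0, X=3, Y=1, W=1) weight 2/405
  (U=0, V=0, Z=0, X=4, Y=0, W=1) weight 1/810
  (U=0, V=0, Z=0, X=4, Y=1, W=1) weight 2/405
  (U=0, V=0, Z=1, X=2, Y=0, W=0) weight 1/540
  (U=0, V=0, Z=1, X=2, Y=1, W=0) weight 1/135
  … 100 more
Group by W:
  weight(W=0) = 1/3
  weight(W=1) = 5/36
Total weight = 1/3 + 5/36 = 17/36
P(W=0 | obs) = 1/3 / 17/36 = 12/17
P(W=1 | obs) = 5/36 / 17/36 = 5/17

P(W = 1 | obs) = 5/17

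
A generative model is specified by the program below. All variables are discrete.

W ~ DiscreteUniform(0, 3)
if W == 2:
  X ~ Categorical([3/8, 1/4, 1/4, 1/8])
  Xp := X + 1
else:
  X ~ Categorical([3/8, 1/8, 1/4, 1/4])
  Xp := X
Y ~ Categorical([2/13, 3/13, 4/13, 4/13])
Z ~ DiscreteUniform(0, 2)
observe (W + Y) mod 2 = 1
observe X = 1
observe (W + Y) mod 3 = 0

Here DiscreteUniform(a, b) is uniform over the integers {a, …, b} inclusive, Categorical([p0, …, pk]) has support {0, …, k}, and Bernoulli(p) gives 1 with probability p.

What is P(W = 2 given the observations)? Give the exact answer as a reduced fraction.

Enumerate traces; 12 have nonzero weight after conditioning:
  (W=0, X=1, Y=3, Z=0) weight 1/312
  (W=0, X=1, Y=3, Z=1) weight 1/312
  (W=0, X=1, Y=3, Z=2) weight 1/312
  (W=1, X=1, Y=2, Z=0) weight 1/312
  (W=1, X=1, Y=2, Z=1) weight 1/312
  (W=1, X=1, Y=2, Z=2) weight 1/312
  (W=2, X=1, Y=1, Z=0) weight 1/208
  (W=2, X=1, Y=1, Z=1) weight 1/208
  (W=3, X=1, Y=0, Z=0) weight 1/624
  … 3 more
Group by W:
  weight(W=0) = 1/104
  weight(W=1) = 1/104
  weight(W=2) = 3/208
  weight(W=3) = 1/208
Total weight = 1/104 + 1/104 + 3/208 + 1/208 = 1/26
P(W=0 | obs) = 1/104 / 1/26 = 1/4
P(W=1 | obs) = 1/104 / 1/26 = 1/4
P(W=2 | obs) = 3/208 / 1/26 = 3/8
P(W=3 | obs) = 1/208 / 1/26 = 1/8

P(W = 2 | obs) = 3/8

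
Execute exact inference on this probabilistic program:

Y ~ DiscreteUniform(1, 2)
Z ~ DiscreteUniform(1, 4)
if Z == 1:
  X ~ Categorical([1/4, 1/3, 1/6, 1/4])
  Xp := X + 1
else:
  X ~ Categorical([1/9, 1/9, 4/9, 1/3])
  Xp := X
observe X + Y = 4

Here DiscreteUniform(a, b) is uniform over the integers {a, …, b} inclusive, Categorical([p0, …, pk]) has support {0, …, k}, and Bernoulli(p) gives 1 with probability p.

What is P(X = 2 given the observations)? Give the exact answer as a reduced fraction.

Enumerate traces; 8 have nonzero weight after conditioning:
  (Y=1, Z=1, X=3) weight 1/32
  (Y=1, Z=2, X=3) weight 1/24
  (Y=1, Z=3, X=3) weight 1/24
  (Y=1, Z=4, X=3) weight 1/24
  (Y=2, Z=1, X=2) weight 1/48
  (Y=2, Z=2, X=2) weight 1/18
  (Y=2, Z=3, X=2) weight 1/18
  (Y=2, Z=4, X=2) weight 1/18
Group by X:
  weight(X=2) = 3/16
  weight(X=3) = 5/32
Total weight = 3/16 + 5/32 = 11/32
P(X=2 | obs) = 3/16 / 11/32 = 6/11
P(X=3 | obs) = 5/32 / 11/32 = 5/11

P(X = 2 | obs) = 6/11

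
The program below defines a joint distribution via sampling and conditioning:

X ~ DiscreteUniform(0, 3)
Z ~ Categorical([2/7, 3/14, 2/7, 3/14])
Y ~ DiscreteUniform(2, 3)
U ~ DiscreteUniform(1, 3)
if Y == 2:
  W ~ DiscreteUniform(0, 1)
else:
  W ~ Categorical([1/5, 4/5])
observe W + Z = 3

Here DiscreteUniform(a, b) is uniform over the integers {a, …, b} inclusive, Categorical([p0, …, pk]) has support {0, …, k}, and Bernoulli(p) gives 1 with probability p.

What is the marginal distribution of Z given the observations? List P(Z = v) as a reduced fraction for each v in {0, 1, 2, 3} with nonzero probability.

P(Z=2) = 52/73, P(Z=3) = 21/73

Enumerate traces; 48 have nonzero weight after conditioning:
  (X=0, Z=2, Y=2, U=1, W=1) weight 1/168
  (X=0, Z=2, Y=2, U=2, W=1) weight 1/168
  (X=0, Z=2, Y=2, U=3, W=1) weight 1/168
  (X=0, Z=2, Y=3, U=1, W=1) weight 1/105
  (X=0, Z=2, Y=3, U=2, W=1) weight 1/105
  (X=0, Z=2, Y=3, U=3, W=1) weight 1/105
  (X=0, Z=3, Y=2, U=1, W=0) weight 1/224
  (X=0, Z=3, Y=2, U=2, W=0) weight 1/224
  … 40 more
Group by Z:
  weight(Z=2) = 13/70
  weight(Z=3) = 3/40
Total weight = 13/70 + 3/40 = 73/280
P(Z=2 | obs) = 13/70 / 73/280 = 52/73
P(Z=3 | obs) = 3/40 / 73/280 = 21/73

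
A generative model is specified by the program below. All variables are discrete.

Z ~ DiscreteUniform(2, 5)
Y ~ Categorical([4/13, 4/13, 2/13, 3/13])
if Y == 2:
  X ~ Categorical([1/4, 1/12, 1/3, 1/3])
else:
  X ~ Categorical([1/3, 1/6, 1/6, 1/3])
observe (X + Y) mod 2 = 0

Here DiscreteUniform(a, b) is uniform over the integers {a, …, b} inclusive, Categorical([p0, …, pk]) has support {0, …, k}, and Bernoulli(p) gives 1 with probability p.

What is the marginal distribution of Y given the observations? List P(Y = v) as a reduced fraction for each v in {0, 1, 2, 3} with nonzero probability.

Enumerate traces; 32 have nonzero weight after conditioning:
  (Z=2, Y=0, X=0) weight 1/39
  (Z=2, Y=0, X=2) weight 1/78
  (Z=2, Y=1, X=1) weight 1/78
  (Z=2, Y=1, X=3) weight 1/39
  (Z=2, Y=2, X=0) weight 1/104
  (Z=2, Y=2, X=2) weight 1/78
  (Z=2, Y=3, X=1) weight 1/104
  (Z=2, Y=3, X=3) weight 1/52
  … 24 more
Group by Y:
  weight(Y=0) = 2/13
  weight(Y=1) = 2/13
  weight(Y=2) = 7/78
  weight(Y=3) = 3/26
Total weight = 2/13 + 2/13 + 7/78 + 3/26 = 20/39
P(Y=0 | obs) = 2/13 / 20/39 = 3/10
P(Y=1 | obs) = 2/13 / 20/39 = 3/10
P(Y=2 | obs) = 7/78 / 20/39 = 7/40
P(Y=3 | obs) = 3/26 / 20/39 = 9/40

P(Y=0) = 3/10, P(Y=1) = 3/10, P(Y=2) = 7/40, P(Y=3) = 9/40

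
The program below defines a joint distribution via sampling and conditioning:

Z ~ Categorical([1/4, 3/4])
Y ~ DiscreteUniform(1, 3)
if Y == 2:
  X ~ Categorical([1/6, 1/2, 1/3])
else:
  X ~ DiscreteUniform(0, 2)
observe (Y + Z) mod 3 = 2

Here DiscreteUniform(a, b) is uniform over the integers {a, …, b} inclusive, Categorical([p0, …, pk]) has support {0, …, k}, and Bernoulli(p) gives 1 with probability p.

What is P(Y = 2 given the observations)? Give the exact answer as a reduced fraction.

P(Y = 2 | obs) = 1/4

Enumerate traces; 6 have nonzero weight after conditioning:
  (Z=0, Y=2, X=0) weight 1/72
  (Z=0, Y=2, X=1) weight 1/24
  (Z=0, Y=2, X=2) weight 1/36
  (Z=1, Y=1, X=0) weight 1/12
  (Z=1, Y=1, X=1) weight 1/12
  (Z=1, Y=1, X=2) weight 1/12
Group by Y:
  weight(Y=1) = 1/4
  weight(Y=2) = 1/12
Total weight = 1/4 + 1/12 = 1/3
P(Y=1 | obs) = 1/4 / 1/3 = 3/4
P(Y=2 | obs) = 1/12 / 1/3 = 1/4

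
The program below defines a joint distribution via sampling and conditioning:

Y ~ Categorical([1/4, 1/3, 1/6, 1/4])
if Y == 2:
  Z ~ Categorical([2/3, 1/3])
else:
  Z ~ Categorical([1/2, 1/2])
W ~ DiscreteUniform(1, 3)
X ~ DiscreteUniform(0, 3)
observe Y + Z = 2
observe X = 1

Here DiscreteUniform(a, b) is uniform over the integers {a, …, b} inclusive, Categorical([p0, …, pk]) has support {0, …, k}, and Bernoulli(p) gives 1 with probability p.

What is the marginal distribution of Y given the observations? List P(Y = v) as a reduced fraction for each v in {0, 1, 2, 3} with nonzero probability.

Enumerate traces; 6 have nonzero weight after conditioning:
  (Y=1, Z=1, W=1, X=1) weight 1/72
  (Y=1, Z=1, W=2, X=1) weight 1/72
  (Y=1, Z=1, W=3, X=1) weight 1/72
  (Y=2, Z=0, W=1, X=1) weight 1/108
  (Y=2, Z=0, W=2, X=1) weight 1/108
  (Y=2, Z=0, W=3, X=1) weight 1/108
Group by Y:
  weight(Y=1) = 1/24
  weight(Y=2) = 1/36
Total weight = 1/24 + 1/36 = 5/72
P(Y=1 | obs) = 1/24 / 5/72 = 3/5
P(Y=2 | obs) = 1/36 / 5/72 = 2/5

P(Y=1) = 3/5, P(Y=2) = 2/5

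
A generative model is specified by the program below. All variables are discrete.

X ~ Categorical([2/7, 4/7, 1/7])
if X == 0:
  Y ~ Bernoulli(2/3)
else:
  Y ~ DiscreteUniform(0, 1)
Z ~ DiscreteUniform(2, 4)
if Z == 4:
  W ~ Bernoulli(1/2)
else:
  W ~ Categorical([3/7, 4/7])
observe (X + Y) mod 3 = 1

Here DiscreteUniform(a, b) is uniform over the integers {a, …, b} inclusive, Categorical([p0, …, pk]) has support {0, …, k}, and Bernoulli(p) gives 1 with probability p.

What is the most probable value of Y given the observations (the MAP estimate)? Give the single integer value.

argmax_v P(Y = v | obs) = 0

Enumerate traces; 12 have nonzero weight after conditioning:
  (X=0, Y=1, Z=2, W=0) weight 4/147
  (X=0, Y=1, Z=2, W=1) weight 16/441
  (X=0, Y=1, Z=3, W=0) weight 4/147
  (X=0, Y=1, Z=3, W=1) weight 16/441
  (X=0, Y=1, Z=4, W=0) weight 2/63
  (X=0, Y=1, Z=4, W=1) weight 2/63
  (X=1, Y=0, Z=2, W=0) weight 2/49
  (X=1, Y=0, Z=2, W=1) weight 8/147
  … 4 more
Group by Y:
  weight(Y=0) = 2/7
  weight(Y=1) = 4/21
Total weight = 2/7 + 4/21 = 10/21
P(Y=0 | obs) = 2/7 / 10/21 = 3/5
P(Y=1 | obs) = 4/21 / 10/21 = 2/5
argmax = 0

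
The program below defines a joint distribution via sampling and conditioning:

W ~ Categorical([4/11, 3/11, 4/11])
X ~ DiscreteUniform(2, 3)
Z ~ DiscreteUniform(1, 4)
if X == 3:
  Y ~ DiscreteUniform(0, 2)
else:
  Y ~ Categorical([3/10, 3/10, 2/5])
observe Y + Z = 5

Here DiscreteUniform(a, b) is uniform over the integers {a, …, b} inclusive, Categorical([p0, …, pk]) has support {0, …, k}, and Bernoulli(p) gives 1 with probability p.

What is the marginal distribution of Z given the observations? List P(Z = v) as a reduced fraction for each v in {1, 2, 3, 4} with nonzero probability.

Enumerate traces; 12 have nonzero weight after conditioning:
  (W=0, X=2, Z=3, Y=2) weight 1/55
  (W=0, X=2, Z=4, Y=1) weight 3/220
  (W=0, X=3, Z=3, Y=2) weight 1/66
  (W=0, X=3, Z=4, Y=1) weight 1/66
  (W=1, X=2, Z=3, Y=2) weight 3/220
  (W=1, X=2, Z=4, Y=1) weight 9/880
  (W=1, X=3, Z=3, Y=2) weight 1/88
  (W=1, X=3, Z=4, Y=1) weight 1/88
  … 4 more
Group by Z:
  weight(Z=3) = 11/120
  weight(Z=4) = 19/240
Total weight = 11/120 + 19/240 = 41/240
P(Z=3 | obs) = 11/120 / 41/240 = 22/41
P(Z=4 | obs) = 19/240 / 41/240 = 19/41

P(Z=3) = 22/41, P(Z=4) = 19/41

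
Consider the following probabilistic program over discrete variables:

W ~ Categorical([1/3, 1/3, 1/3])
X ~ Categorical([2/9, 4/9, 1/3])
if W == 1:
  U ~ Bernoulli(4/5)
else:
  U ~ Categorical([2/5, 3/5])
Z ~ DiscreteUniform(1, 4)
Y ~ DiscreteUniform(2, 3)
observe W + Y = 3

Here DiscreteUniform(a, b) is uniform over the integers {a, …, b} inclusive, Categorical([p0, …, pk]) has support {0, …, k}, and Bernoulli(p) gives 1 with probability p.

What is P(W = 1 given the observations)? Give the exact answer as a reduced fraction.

Enumerate traces; 48 have nonzero weight after conditioning:
  (W=0, X=0, U=0, Z=1, Y=3) weight 1/270
  (W=0, X=0, U=0, Z=2, Y=3) weight 1/270
  (W=0, X=0, U=0, Z=3, Y=3) weight 1/270
  (W=0, X=0, U=0, Z=4, Y=3) weight 1/270
  (W=0, X=0, U=1, Z=1, Y=3) weight 1/180
  (W=0, X=0, U=1, Z=2, Y=3) weight 1/180
  (W=0, X=0, U=1, Z=3, Y=3) weight 1/180
  (W=0, X=0, U=1, Z=4, Y=3) weight 1/180
  (W=1, X=0, U=0, Z=1, Y=2) weight 1/540
  … 39 more
Group by W:
  weight(W=0) = 1/6
  weight(W=1) = 1/6
Total weight = 1/6 + 1/6 = 1/3
P(W=0 | obs) = 1/6 / 1/3 = 1/2
P(W=1 | obs) = 1/6 / 1/3 = 1/2

P(W = 1 | obs) = 1/2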